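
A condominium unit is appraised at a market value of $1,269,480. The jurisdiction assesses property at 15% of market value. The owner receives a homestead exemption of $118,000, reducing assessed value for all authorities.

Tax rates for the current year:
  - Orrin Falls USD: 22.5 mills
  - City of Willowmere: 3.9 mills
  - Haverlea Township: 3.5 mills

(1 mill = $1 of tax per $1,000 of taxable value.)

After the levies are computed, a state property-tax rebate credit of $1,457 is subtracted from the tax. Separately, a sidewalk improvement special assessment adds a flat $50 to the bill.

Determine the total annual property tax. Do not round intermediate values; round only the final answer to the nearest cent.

$758.42

Assessed value = $1,269,480 × 0.15 = $190,422
Taxable value = $190,422 − $118,000 = $72,422
Orrin Falls USD: $72,422 × 0.0225 = $1,629.495
City of Willowmere: $72,422 × 0.0039 = $282.4458
Haverlea Township: $72,422 × 0.0035 = $253.477
Levies subtotal = $2,165.4178
After credit = $2,165.4178 − $1,457 = $708.4178
Total = $708.4178 + $50 = $758.4178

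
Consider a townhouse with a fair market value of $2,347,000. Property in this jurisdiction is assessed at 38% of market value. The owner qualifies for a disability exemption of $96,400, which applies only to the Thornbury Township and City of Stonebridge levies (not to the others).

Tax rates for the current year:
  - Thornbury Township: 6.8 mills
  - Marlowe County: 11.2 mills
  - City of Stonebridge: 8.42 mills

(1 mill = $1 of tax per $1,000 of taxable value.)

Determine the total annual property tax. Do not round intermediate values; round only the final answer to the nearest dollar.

$22,096

Assessed value = $2,347,000 × 0.38 = $891,860
Thornbury Township: ($891,860 − $96,400) × 0.0068 = $795,460 × 0.0068 = $5,409.128
Marlowe County: $891,860 × 0.0112 = $9,988.832
City of Stonebridge: ($891,860 − $96,400) × 0.00842 = $795,460 × 0.00842 = $6,697.7732
Total = $22,095.7332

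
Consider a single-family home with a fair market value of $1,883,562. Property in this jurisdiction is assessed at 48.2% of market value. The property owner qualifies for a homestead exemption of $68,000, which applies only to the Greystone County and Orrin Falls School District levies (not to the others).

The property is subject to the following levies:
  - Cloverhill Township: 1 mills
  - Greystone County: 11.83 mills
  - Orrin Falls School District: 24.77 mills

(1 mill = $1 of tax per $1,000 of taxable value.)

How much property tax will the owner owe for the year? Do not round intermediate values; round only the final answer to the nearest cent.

Assessed value = $1,883,562 × 0.482 = $907,876.884
Cloverhill Township: $907,876.884 × 0.001 = $907.876884
Greystone County: ($907,876.884 − $68,000) × 0.01183 = $839,876.884 × 0.01183 = $9,935.74353772
Orrin Falls School District: ($907,876.884 − $68,000) × 0.02477 = $839,876.884 × 0.02477 = $20,803.75041668
Total = $31,647.3708384

$31,647.37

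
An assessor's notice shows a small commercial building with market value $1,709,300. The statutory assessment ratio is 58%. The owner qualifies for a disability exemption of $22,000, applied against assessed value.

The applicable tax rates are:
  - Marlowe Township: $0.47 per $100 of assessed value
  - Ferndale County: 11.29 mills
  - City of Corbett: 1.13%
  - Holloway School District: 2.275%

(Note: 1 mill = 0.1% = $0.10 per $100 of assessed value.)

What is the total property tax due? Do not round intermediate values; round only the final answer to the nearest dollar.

$48,508

Assessed value = $1,709,300 × 0.58 = $991,394
Taxable value = $991,394 − $22,000 = $969,394
Marlowe Township: $969,394 × 0.0047 = $4,556.1518
Ferndale County: $969,394 × 0.01129 = $10,944.45826
City of Corbett: $969,394 × 0.0113 = $10,954.1522
Holloway School District: $969,394 × 0.02275 = $22,053.7135
Total = $48,508.47576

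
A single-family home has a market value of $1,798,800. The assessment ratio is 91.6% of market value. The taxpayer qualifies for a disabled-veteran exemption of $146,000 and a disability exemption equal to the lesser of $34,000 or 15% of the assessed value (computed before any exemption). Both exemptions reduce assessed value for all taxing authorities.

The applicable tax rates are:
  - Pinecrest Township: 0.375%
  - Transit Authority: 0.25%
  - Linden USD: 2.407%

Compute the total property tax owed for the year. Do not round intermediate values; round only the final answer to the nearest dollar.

$44,501

Assessed value = $1,798,800 × 0.916 = $1,647,700.8
Disability exemption = min($34,000, 15% × $1,647,700.8) = min($34,000, $247,155.12) = $34,000 (dollar cap binds)
Taxable value = $1,647,700.8 − $146,000 − $34,000 = $1,467,700.8
Pinecrest Township: $1,467,700.8 × 0.00375 = $5,503.878
Transit Authority: $1,467,700.8 × 0.0025 = $3,669.252
Linden USD: $1,467,700.8 × 0.02407 = $35,327.558256
Total = $44,500.688256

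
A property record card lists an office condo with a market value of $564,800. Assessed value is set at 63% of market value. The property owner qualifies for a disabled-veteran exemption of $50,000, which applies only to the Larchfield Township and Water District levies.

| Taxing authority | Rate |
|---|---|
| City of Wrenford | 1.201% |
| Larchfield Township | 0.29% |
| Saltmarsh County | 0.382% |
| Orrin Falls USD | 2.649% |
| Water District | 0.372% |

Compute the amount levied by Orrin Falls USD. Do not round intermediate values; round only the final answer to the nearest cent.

$9,425.78

Assessed value = $564,800 × 0.63 = $355,824
Orrin Falls USD taxable value = $355,824 (exemption does not apply)
Orrin Falls USD levy = $355,824 × 0.02649 = $9,425.77776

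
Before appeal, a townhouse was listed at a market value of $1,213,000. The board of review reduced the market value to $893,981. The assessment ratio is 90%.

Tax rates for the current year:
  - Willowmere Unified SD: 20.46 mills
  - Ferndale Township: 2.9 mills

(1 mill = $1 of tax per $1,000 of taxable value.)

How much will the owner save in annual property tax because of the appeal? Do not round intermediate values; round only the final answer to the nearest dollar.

$6,707

Old assessed value = $1,213,000 × 0.9 = $1,091,700
New assessed value = $893,981 × 0.9 = $804,582.9
Combined rate = 0.02046 + 0.0029 = 0.02336
Old tax = $1,091,700 × 0.02336 = $25,502.112
New tax = $804,582.9 × 0.02336 = $18,795.056544
Reduction = $25,502.112 − $18,795.056544 = $6,707.055456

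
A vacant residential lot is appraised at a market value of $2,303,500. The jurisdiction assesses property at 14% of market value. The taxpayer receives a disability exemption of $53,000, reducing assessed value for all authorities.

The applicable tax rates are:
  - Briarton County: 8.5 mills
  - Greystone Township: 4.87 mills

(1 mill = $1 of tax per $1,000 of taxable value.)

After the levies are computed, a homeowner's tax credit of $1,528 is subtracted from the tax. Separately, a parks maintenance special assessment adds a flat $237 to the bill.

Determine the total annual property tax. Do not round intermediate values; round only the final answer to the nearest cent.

Assessed value = $2,303,500 × 0.14 = $322,490
Taxable value = $322,490 − $53,000 = $269,490
Briarton County: $269,490 × 0.0085 = $2,290.665
Greystone Township: $269,490 × 0.00487 = $1,312.4163
Levies subtotal = $3,603.0813
After credit = $3,603.0813 − $1,528 = $2,075.0813
Total = $2,075.0813 + $237 = $2,312.0813

$2,312.08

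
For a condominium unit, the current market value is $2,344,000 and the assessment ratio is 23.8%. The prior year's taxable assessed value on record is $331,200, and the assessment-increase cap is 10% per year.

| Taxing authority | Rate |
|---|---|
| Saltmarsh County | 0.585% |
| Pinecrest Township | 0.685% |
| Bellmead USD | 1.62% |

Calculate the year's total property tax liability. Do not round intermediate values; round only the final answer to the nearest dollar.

Uncapped assessed value = $2,344,000 × 0.238 = $557,872
Cap limit = $331,200 × 1.1 = $364,320
Taxable assessed value = min($557,872, $364,320) = $364,320 (cap binds)
Saltmarsh County: $364,320 × 0.00585 = $2,131.272
Pinecrest Township: $364,320 × 0.00685 = $2,495.592
Bellmead USD: $364,320 × 0.0162 = $5,901.984
Total = $10,528.848

$10,529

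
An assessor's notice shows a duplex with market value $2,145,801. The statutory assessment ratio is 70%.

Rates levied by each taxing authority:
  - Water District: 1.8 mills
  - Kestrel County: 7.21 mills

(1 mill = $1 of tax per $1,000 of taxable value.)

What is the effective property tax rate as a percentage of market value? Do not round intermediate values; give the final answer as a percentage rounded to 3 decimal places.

Assessed value = $2,145,801 × 0.7 = $1,502,060.7
Water District: $1,502,060.7 × 0.0018 = $2,703.70926
Kestrel County: $1,502,060.7 × 0.00721 = $10,829.857647
Total tax = $13,533.566907
Effective rate = $13,533.566907 ÷ $2,145,801 = 0.631% of market value

0.631%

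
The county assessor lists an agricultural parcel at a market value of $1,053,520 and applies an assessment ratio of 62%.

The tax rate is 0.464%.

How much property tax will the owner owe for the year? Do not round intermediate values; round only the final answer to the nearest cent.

Assessed value = $1,053,520 × 0.62 = $653,182.4
Tax = $653,182.4 × 0.00464 = $3,030.766336

$3,030.77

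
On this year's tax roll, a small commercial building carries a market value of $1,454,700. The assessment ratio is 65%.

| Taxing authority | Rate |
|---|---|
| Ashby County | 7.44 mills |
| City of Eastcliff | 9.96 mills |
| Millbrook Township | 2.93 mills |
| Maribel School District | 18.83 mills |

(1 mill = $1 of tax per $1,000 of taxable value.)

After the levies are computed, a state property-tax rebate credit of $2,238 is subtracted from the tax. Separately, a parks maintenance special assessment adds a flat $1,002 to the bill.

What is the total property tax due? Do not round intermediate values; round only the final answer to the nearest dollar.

Assessed value = $1,454,700 × 0.65 = $945,555
Ashby County: $945,555 × 0.00744 = $7,034.9292
City of Eastcliff: $945,555 × 0.00996 = $9,417.7278
Millbrook Township: $945,555 × 0.00293 = $2,770.47615
Maribel School District: $945,555 × 0.01883 = $17,804.80065
Levies subtotal = $37,027.9338
After credit = $37,027.9338 − $2,238 = $34,789.9338
Total = $34,789.9338 + $1,002 = $35,791.9338

$35,792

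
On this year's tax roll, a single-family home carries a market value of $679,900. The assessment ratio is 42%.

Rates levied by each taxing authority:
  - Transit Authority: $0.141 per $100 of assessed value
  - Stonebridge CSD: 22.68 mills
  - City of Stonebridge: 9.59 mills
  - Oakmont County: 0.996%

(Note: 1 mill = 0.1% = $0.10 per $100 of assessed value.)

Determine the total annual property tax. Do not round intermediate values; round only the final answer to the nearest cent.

$12,461.75

Assessed value = $679,900 × 0.42 = $285,558
Transit Authority: $285,558 × 0.00141 = $402.63678
Stonebridge CSD: $285,558 × 0.02268 = $6,476.45544
City of Stonebridge: $285,558 × 0.00959 = $2,738.50122
Oakmont County: $285,558 × 0.00996 = $2,844.15768
Total = $12,461.75112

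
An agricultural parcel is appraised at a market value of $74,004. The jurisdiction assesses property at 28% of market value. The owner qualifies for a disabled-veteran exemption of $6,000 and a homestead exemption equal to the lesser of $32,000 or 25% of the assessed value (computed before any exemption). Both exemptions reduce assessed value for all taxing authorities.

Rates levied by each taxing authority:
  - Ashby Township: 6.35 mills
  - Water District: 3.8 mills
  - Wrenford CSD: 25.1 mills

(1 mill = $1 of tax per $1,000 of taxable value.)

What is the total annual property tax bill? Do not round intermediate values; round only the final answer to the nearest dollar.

$336

Assessed value = $74,004 × 0.28 = $20,721.12
Homestead exemption = min($32,000, 25% × $20,721.12) = min($32,000, $5,180.28) = $5,180.28 (percentage binds)
Taxable value = $20,721.12 − $6,000 − $5,180.28 = $9,540.84
Ashby Township: $9,540.84 × 0.00635 = $60.584334
Water District: $9,540.84 × 0.0038 = $36.255192
Wrenford CSD: $9,540.84 × 0.0251 = $239.475084
Total = $336.31461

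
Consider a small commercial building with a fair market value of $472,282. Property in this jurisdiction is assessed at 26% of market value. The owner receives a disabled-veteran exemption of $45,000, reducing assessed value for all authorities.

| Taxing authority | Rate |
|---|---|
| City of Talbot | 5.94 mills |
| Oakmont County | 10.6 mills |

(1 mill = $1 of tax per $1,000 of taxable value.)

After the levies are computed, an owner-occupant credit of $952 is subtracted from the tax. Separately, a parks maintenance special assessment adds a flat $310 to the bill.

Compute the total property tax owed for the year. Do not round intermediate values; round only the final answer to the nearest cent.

Assessed value = $472,282 × 0.26 = $122,793.32
Taxable value = $122,793.32 − $45,000 = $77,793.32
City of Talbot: $77,793.32 × 0.00594 = $462.0923208
Oakmont County: $77,793.32 × 0.0106 = $824.609192
Levies subtotal = $1,286.7015128
After credit = $1,286.7015128 − $952 = $334.7015128
Total = $334.7015128 + $310 = $644.7015128

$644.70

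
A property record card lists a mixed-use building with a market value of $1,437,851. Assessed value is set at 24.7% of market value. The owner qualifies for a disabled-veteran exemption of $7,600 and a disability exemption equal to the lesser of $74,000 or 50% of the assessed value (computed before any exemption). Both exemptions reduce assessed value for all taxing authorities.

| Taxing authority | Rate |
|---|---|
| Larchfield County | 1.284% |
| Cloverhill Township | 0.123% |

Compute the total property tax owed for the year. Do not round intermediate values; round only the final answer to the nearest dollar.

$3,849

Assessed value = $1,437,851 × 0.247 = $355,149.197
Disability exemption = min($74,000, 50% × $355,149.197) = min($74,000, $177,574.5985) = $74,000 (dollar cap binds)
Taxable value = $355,149.197 − $7,600 − $74,000 = $273,549.197
Larchfield County: $273,549.197 × 0.01284 = $3,512.37168948
Cloverhill Township: $273,549.197 × 0.00123 = $336.46551231
Total = $3,848.83720179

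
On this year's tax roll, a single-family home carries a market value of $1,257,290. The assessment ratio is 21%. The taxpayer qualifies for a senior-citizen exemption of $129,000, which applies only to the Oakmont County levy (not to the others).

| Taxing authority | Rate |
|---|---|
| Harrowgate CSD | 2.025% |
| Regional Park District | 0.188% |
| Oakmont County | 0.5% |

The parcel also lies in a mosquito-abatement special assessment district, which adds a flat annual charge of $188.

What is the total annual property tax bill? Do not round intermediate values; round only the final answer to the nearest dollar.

Assessed value = $1,257,290 × 0.21 = $264,030.9
Harrowgate CSD: $264,030.9 × 0.02025 = $5,346.625725
Regional Park District: $264,030.9 × 0.00188 = $496.378092
Oakmont County: ($264,030.9 − $129,000) × 0.005 = $135,030.9 × 0.005 = $675.1545
Levies subtotal = $6,518.158317
Total = $6,518.158317 + $188 = $6,706.158317

$6,706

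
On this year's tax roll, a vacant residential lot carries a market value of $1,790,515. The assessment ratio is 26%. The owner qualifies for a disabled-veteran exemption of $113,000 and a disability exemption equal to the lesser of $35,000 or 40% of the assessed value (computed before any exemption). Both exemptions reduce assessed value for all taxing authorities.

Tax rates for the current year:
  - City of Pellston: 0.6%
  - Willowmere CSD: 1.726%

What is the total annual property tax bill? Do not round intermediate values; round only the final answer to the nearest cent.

$7,385.84

Assessed value = $1,790,515 × 0.26 = $465,533.9
Disability exemption = min($35,000, 40% × $465,533.9) = min($35,000, $186,213.56) = $35,000 (dollar cap binds)
Taxable value = $465,533.9 − $113,000 − $35,000 = $317,533.9
City of Pellston: $317,533.9 × 0.006 = $1,905.2034
Willowmere CSD: $317,533.9 × 0.01726 = $5,480.635114
Total = $7,385.838514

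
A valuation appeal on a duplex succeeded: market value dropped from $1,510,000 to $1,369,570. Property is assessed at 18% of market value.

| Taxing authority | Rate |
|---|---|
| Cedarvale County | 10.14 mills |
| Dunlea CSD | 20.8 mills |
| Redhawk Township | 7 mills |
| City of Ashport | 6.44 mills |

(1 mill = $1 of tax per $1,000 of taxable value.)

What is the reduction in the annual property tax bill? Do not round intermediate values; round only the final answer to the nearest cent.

Old assessed value = $1,510,000 × 0.18 = $271,800
New assessed value = $1,369,570 × 0.18 = $246,522.6
Combined rate = 0.01014 + 0.0208 + 0.007 + 0.00644 = 0.04438
Old tax = $271,800 × 0.04438 = $12,062.484
New tax = $246,522.6 × 0.04438 = $10,940.672988
Reduction = $12,062.484 − $10,940.672988 = $1,121.811012

$1,121.81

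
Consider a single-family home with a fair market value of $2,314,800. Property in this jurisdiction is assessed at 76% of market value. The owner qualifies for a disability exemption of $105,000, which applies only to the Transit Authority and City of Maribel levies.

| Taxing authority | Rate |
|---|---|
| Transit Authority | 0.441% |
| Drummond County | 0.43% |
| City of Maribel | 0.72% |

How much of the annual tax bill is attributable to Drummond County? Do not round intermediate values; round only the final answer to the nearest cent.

$7,564.77

Assessed value = $2,314,800 × 0.76 = $1,759,248
Drummond County taxable value = $1,759,248 (exemption does not apply)
Drummond County levy = $1,759,248 × 0.0043 = $7,564.7664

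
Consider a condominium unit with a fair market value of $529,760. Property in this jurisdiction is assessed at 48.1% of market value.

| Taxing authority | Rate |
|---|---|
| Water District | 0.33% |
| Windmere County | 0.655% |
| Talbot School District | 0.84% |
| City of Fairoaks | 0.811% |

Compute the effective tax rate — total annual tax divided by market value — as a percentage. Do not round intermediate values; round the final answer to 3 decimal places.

Assessed value = $529,760 × 0.481 = $254,814.56
Water District: $254,814.56 × 0.0033 = $840.888048
Windmere County: $254,814.56 × 0.00655 = $1,669.035368
Talbot School District: $254,814.56 × 0.0084 = $2,140.442304
City of Fairoaks: $254,814.56 × 0.00811 = $2,066.5460816
Total tax = $6,716.9118016
Effective rate = $6,716.9118016 ÷ $529,760 = 1.268% of market value

1.268%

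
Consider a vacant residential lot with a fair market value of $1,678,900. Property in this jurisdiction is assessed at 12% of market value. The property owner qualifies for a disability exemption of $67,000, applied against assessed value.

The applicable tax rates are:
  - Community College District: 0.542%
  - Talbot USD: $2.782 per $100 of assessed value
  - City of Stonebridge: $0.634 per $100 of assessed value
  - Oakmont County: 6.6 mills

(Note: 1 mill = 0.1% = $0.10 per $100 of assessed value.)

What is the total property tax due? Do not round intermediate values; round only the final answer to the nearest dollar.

$6,210

Assessed value = $1,678,900 × 0.12 = $201,468
Taxable value = $201,468 − $67,000 = $134,468
Community College District: $134,468 × 0.00542 = $728.81656
Talbot USD: $134,468 × 0.02782 = $3,740.89976
City of Stonebridge: $134,468 × 0.00634 = $852.52712
Oakmont County: $134,468 × 0.0066 = $887.4888
Total = $6,209.73224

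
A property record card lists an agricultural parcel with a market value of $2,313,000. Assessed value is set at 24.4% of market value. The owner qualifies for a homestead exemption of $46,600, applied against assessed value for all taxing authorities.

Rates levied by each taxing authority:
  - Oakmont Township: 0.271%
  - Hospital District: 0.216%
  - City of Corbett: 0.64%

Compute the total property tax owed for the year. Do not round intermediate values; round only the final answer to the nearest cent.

$5,835.29

Assessed value = $2,313,000 × 0.244 = $564,372
Taxable value = $564,372 − $46,600 = $517,772
Oakmont Township: $517,772 × 0.00271 = $1,403.16212
Hospital District: $517,772 × 0.00216 = $1,118.38752
City of Corbett: $517,772 × 0.0064 = $3,313.7408
Total = $1,403.16212 + $1,118.38752 + $3,313.7408 = $5,835.29044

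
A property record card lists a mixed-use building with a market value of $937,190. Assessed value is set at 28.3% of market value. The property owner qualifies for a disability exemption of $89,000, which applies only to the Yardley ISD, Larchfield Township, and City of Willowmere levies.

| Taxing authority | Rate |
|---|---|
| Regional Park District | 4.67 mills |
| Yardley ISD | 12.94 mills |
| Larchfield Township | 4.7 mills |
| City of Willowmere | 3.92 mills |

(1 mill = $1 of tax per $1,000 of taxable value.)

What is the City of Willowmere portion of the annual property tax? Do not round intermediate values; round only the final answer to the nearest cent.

Assessed value = $937,190 × 0.283 = $265,224.77
City of Willowmere taxable value = $265,224.77 − $89,000 = $176,224.77
City of Willowmere levy = $176,224.77 × 0.00392 = $690.8010984

$690.80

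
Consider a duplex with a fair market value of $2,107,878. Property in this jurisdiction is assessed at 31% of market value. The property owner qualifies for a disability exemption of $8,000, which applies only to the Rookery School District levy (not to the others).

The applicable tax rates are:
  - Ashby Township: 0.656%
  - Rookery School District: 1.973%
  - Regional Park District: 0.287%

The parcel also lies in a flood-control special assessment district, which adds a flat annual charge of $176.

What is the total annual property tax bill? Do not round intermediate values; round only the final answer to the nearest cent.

$19,072.53

Assessed value = $2,107,878 × 0.31 = $653,442.18
Ashby Township: $653,442.18 × 0.00656 = $4,286.5807008
Rookery School District: ($653,442.18 − $8,000) × 0.01973 = $645,442.18 × 0.01973 = $12,734.5742114
Regional Park District: $653,442.18 × 0.00287 = $1,875.3790566
Levies subtotal = $18,896.5339688
Total = $18,896.5339688 + $176 = $19,072.5339688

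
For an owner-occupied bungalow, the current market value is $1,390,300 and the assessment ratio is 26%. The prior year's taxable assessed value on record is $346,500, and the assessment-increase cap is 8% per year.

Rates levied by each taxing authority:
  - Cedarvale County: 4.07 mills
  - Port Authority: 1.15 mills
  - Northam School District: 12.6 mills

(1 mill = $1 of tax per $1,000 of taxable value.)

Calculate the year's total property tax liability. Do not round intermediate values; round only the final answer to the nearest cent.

Uncapped assessed value = $1,390,300 × 0.26 = $361,478
Cap limit = $346,500 × 1.08 = $374,220
Taxable assessed value = min($361,478, $374,220) = $361,478 (cap does not bind)
Cedarvale County: $361,478 × 0.00407 = $1,471.21546
Port Authority: $361,478 × 0.00115 = $415.6997
Northam School District: $361,478 × 0.0126 = $4,554.6228
Total = $6,441.53796

$6,441.54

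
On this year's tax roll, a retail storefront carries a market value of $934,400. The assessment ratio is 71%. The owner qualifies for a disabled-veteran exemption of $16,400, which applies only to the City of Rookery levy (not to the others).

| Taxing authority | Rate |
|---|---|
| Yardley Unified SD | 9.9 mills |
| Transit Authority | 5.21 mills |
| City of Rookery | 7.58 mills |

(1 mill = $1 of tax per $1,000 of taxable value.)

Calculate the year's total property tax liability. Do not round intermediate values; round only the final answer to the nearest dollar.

$14,929

Assessed value = $934,400 × 0.71 = $663,424
Yardley Unified SD: $663,424 × 0.0099 = $6,567.8976
Transit Authority: $663,424 × 0.00521 = $3,456.43904
City of Rookery: ($663,424 − $16,400) × 0.00758 = $647,024 × 0.00758 = $4,904.44192
Total = $14,928.77856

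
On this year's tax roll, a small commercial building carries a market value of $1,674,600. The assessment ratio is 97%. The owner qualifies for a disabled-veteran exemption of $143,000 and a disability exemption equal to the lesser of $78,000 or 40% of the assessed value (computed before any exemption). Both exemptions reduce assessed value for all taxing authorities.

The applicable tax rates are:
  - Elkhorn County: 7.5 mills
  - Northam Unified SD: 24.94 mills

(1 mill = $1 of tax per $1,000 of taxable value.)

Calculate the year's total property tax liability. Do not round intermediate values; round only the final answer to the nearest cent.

$45,525.06

Assessed value = $1,674,600 × 0.97 = $1,624,362
Disability exemption = min($78,000, 40% × $1,624,362) = min($78,000, $649,744.8) = $78,000 (dollar cap binds)
Taxable value = $1,624,362 − $143,000 − $78,000 = $1,403,362
Elkhorn County: $1,403,362 × 0.0075 = $10,525.215
Northam Unified SD: $1,403,362 × 0.02494 = $34,999.84828
Total = $45,525.06328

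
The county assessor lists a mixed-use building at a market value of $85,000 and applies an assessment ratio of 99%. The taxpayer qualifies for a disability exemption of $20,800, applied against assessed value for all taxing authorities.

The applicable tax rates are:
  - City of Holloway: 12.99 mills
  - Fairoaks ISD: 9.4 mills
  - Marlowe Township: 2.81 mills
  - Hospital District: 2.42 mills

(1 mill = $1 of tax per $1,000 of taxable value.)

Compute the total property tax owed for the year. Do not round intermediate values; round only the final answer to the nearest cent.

$1,749.73

Assessed value = $85,000 × 0.99 = $84,150
Taxable value = $84,150 − $20,800 = $63,350
City of Holloway: $63,350 × 0.01299 = $822.9165
Fairoaks ISD: $63,350 × 0.0094 = $595.49
Marlowe Township: $63,350 × 0.00281 = $178.0135
Hospital District: $63,350 × 0.00242 = $153.307
Total = $822.9165 + $595.49 + $178.0135 + $153.307 = $1,749.727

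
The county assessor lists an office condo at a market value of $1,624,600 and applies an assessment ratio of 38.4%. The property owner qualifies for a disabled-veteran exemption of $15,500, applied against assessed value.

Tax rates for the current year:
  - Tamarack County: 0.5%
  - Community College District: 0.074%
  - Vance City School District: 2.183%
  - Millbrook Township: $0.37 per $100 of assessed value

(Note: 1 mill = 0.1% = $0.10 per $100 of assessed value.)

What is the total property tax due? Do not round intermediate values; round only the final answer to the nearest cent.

$19,022.99

Assessed value = $1,624,600 × 0.384 = $623,846.4
Taxable value = $623,846.4 − $15,500 = $608,346.4
Tamarack County: $608,346.4 × 0.005 = $3,041.732
Community College District: $608,346.4 × 0.00074 = $450.176336
Vance City School District: $608,346.4 × 0.02183 = $13,280.201912
Millbrook Township: $608,346.4 × 0.0037 = $2,250.88168
Total = $19,022.991928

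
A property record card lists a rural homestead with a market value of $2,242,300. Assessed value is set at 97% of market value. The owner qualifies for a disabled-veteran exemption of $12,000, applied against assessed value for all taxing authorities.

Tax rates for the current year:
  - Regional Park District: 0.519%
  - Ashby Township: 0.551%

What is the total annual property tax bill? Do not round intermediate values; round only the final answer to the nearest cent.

$23,144.43

Assessed value = $2,242,300 × 0.97 = $2,175,031
Taxable value = $2,175,031 − $12,000 = $2,163,031
Regional Park District: $2,163,031 × 0.00519 = $11,226.13089
Ashby Township: $2,163,031 × 0.00551 = $11,918.30081
Total = $11,226.13089 + $11,918.30081 = $23,144.4317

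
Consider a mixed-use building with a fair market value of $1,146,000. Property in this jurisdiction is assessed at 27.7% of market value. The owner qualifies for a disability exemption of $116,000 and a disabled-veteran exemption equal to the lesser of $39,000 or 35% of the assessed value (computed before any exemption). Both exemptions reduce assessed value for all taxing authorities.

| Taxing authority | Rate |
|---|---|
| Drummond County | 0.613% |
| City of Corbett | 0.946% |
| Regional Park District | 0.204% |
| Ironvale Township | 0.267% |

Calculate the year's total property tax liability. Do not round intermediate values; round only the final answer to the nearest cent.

Assessed value = $1,146,000 × 0.277 = $317,442
Disabled-veteran exemption = min($39,000, 35% × $317,442) = min($39,000, $111,104.7) = $39,000 (dollar cap binds)
Taxable value = $317,442 − $116,000 − $39,000 = $162,442
Drummond County: $162,442 × 0.00613 = $995.76946
City of Corbett: $162,442 × 0.00946 = $1,536.70132
Regional Park District: $162,442 × 0.00204 = $331.38168
Ironvale Township: $162,442 × 0.00267 = $433.72014
Total = $3,297.5726

$3,297.57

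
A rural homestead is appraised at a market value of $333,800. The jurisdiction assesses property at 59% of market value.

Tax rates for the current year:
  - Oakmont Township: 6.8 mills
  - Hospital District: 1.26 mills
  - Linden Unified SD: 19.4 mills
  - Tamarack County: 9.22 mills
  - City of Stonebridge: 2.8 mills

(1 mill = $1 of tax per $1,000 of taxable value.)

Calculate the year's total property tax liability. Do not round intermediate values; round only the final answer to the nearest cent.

Assessed value = $333,800 × 0.59 = $196,942
Oakmont Township: $196,942 × 0.0068 = $1,339.2056
Hospital District: $196,942 × 0.00126 = $248.14692
Linden Unified SD: $196,942 × 0.0194 = $3,820.6748
Tamarack County: $196,942 × 0.00922 = $1,815.80524
City of Stonebridge: $196,942 × 0.0028 = $551.4376
Total = $1,339.2056 + $248.14692 + $3,820.6748 + $1,815.80524 + $551.4376 = $7,775.27016

$7,775.27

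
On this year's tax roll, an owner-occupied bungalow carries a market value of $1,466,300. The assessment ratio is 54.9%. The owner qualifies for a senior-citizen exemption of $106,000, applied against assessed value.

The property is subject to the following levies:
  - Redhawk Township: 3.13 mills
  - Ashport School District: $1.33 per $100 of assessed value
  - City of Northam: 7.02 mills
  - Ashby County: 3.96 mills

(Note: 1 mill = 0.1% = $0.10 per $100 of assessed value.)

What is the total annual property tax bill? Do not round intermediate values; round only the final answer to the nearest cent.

Assessed value = $1,466,300 × 0.549 = $804,998.7
Taxable value = $804,998.7 − $106,000 = $698,998.7
Redhawk Township: $698,998.7 × 0.00313 = $2,187.865931
Ashport School District: $698,998.7 × 0.0133 = $9,296.68271
City of Northam: $698,998.7 × 0.00702 = $4,906.970874
Ashby County: $698,998.7 × 0.00396 = $2,768.034852
Total = $19,159.554367

$19,159.55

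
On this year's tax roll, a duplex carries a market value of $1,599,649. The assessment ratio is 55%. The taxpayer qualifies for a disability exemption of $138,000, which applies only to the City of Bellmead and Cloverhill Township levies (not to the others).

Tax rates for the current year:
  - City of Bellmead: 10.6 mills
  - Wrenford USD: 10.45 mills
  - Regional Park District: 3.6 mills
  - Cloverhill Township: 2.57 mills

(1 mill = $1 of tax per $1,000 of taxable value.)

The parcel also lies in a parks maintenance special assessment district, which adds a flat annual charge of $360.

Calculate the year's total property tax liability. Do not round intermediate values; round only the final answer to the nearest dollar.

$22,491

Assessed value = $1,599,649 × 0.55 = $879,806.95
City of Bellmead: ($879,806.95 − $138,000) × 0.0106 = $741,806.95 × 0.0106 = $7,863.15367
Wrenford USD: $879,806.95 × 0.01045 = $9,193.9826275
Regional Park District: $879,806.95 × 0.0036 = $3,167.30502
Cloverhill Township: ($879,806.95 − $138,000) × 0.00257 = $741,806.95 × 0.00257 = $1,906.4438615
Levies subtotal = $22,130.885179
Total = $22,130.885179 + $360 = $22,490.885179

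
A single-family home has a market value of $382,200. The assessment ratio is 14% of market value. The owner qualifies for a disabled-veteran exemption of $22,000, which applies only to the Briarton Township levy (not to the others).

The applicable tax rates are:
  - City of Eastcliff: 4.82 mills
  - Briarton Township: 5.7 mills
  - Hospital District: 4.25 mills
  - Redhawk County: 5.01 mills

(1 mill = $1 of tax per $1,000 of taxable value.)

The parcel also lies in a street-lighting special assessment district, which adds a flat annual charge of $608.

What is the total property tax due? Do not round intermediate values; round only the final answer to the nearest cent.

Assessed value = $382,200 × 0.14 = $53,508
City of Eastcliff: $53,508 × 0.00482 = $257.90856
Briarton Township: ($53,508 − $22,000) × 0.0057 = $31,508 × 0.0057 = $179.5956
Hospital District: $53,508 × 0.00425 = $227.409
Redhawk County: $53,508 × 0.00501 = $268.07508
Levies subtotal = $932.98824
Total = $932.98824 + $608 = $1,540.98824

$1,540.99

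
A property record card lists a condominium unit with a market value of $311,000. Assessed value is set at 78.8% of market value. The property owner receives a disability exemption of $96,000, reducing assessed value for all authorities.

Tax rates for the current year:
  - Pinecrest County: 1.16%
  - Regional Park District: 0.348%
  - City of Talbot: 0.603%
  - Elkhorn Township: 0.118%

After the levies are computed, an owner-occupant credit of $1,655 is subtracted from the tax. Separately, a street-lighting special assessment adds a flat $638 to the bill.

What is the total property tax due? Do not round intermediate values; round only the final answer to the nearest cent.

$2,305.73

Assessed value = $311,000 × 0.788 = $245,068
Taxable value = $245,068 − $96,000 = $149,068
Pinecrest County: $149,068 × 0.0116 = $1,729.1888
Regional Park District: $149,068 × 0.00348 = $518.75664
City of Talbot: $149,068 × 0.00603 = $898.88004
Elkhorn Township: $149,068 × 0.00118 = $175.90024
Levies subtotal = $3,322.72572
After credit = $3,322.72572 − $1,655 = $1,667.72572
Total = $1,667.72572 + $638 = $2,305.72572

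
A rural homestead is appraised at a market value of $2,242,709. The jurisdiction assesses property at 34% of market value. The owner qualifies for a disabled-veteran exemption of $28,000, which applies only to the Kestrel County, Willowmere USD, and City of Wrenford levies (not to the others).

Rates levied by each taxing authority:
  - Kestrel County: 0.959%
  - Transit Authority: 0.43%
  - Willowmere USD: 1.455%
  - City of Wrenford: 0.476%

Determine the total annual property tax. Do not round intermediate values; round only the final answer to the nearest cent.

$24,506.50

Assessed value = $2,242,709 × 0.34 = $762,521.06
Kestrel County: ($762,521.06 − $28,000) × 0.00959 = $734,521.06 × 0.00959 = $7,044.0569654
Transit Authority: $762,521.06 × 0.0043 = $3,278.840558
Willowmere USD: ($762,521.06 − $28,000) × 0.01455 = $734,521.06 × 0.01455 = $10,687.281423
City of Wrenford: ($762,521.06 − $28,000) × 0.00476 = $734,521.06 × 0.00476 = $3,496.3202456
Total = $24,506.499192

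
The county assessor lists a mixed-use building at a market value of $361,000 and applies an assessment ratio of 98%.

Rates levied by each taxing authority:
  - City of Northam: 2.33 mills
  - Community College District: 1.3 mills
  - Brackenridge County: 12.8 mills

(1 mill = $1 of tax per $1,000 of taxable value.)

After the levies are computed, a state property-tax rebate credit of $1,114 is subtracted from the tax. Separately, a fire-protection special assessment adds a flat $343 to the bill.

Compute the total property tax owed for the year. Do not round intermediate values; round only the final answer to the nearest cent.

Assessed value = $361,000 × 0.98 = $353,780
City of Northam: $353,780 × 0.00233 = $824.3074
Community College District: $353,780 × 0.0013 = $459.914
Brackenridge County: $353,780 × 0.0128 = $4,528.384
Levies subtotal = $5,812.6054
After credit = $5,812.6054 − $1,114 = $4,698.6054
Total = $4,698.6054 + $343 = $5,041.6054

$5,041.61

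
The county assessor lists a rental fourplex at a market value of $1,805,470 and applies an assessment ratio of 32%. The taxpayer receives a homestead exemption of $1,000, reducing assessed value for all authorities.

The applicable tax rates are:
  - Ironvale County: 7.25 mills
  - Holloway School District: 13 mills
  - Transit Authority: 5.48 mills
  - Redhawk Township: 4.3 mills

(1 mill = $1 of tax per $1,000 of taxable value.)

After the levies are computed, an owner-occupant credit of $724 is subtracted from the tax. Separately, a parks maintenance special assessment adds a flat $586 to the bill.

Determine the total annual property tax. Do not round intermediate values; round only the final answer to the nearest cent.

Assessed value = $1,805,470 × 0.32 = $577,750.4
Taxable value = $577,750.4 − $1,000 = $576,750.4
Ironvale County: $576,750.4 × 0.00725 = $4,181.4404
Holloway School District: $576,750.4 × 0.013 = $7,497.7552
Transit Authority: $576,750.4 × 0.00548 = $3,160.592192
Redhawk Township: $576,750.4 × 0.0043 = $2,480.02672
Levies subtotal = $17,319.814512
After credit = $17,319.814512 − $724 = $16,595.814512
Total = $16,595.814512 + $586 = $17,181.814512

$17,181.81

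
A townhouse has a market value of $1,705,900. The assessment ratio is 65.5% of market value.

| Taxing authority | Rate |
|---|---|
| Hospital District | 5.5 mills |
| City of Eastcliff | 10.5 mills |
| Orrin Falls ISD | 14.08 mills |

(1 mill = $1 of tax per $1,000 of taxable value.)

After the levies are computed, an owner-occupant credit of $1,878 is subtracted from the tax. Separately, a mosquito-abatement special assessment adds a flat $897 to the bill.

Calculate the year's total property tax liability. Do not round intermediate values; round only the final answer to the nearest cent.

Assessed value = $1,705,900 × 0.655 = $1,117,364.5
Hospital District: $1,117,364.5 × 0.0055 = $6,145.50475
City of Eastcliff: $1,117,364.5 × 0.0105 = $11,732.32725
Orrin Falls ISD: $1,117,364.5 × 0.01408 = $15,732.49216
Levies subtotal = $33,610.32416
After credit = $33,610.32416 − $1,878 = $31,732.32416
Total = $31,732.32416 + $897 = $32,629.32416

$32,629.32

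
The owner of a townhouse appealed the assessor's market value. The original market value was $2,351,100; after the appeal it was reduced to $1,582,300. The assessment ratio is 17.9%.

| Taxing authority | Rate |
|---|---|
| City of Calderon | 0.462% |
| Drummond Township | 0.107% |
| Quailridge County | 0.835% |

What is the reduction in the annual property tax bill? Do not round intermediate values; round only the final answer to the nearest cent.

$1,932.12

Old assessed value = $2,351,100 × 0.179 = $420,846.9
New assessed value = $1,582,300 × 0.179 = $283,231.7
Combined rate = 0.00462 + 0.00107 + 0.00835 = 0.01404
Old tax = $420,846.9 × 0.01404 = $5,908.690476
New tax = $283,231.7 × 0.01404 = $3,976.573068
Reduction = $5,908.690476 − $3,976.573068 = $1,932.117408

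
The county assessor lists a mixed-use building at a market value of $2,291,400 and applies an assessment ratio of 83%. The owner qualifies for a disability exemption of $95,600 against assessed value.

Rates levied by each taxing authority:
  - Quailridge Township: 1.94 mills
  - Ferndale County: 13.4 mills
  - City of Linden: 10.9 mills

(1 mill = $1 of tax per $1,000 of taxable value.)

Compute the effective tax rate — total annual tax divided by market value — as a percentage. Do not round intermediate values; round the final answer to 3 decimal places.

2.068%

Assessed value = $2,291,400 × 0.83 = $1,901,862
Taxable value = $1,901,862 − $95,600 = $1,806,262
Quailridge Township: $1,806,262 × 0.00194 = $3,504.14828
Ferndale County: $1,806,262 × 0.0134 = $24,203.9108
City of Linden: $1,806,262 × 0.0109 = $19,688.2558
Total tax = $47,396.31488
Effective rate = $47,396.31488 ÷ $2,291,400 = 2.068% of market value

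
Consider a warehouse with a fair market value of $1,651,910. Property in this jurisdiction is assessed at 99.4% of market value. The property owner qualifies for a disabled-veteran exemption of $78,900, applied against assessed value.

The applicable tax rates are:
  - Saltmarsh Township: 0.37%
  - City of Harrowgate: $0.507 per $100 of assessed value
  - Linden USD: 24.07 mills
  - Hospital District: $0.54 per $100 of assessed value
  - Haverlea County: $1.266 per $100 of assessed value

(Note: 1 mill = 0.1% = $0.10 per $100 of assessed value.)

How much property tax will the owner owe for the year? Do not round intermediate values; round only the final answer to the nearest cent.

Assessed value = $1,651,910 × 0.994 = $1,641,998.54
Taxable value = $1,641,998.54 − $78,900 = $1,563,098.54
Saltmarsh Township: $1,563,098.54 × 0.0037 = $5,783.464598
City of Harrowgate: $1,563,098.54 × 0.00507 = $7,924.9095978
Linden USD: $1,563,098.54 × 0.02407 = $37,623.7818578
Hospital District: $1,563,098.54 × 0.0054 = $8,440.732116
Haverlea County: $1,563,098.54 × 0.01266 = $19,788.8275164
Total = $79,561.715686

$79,561.72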